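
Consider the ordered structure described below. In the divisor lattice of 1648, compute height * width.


Height = length of longest chain minus 1; width = size of largest antichain.
A maximum chain: 1 | 103 | 206 | 412 | 824 | 1648  (height 5).
A maximum antichain: {2, 103}  (width 2).
Product = 5 * 2 = 10


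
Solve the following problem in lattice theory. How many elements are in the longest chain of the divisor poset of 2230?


A chain is a totally ordered subset; we count the number of elements in a maximum chain.
Compute, for each element x, the size of the longest chain ending at x:
  1: 1
  2: 2
  5: 2
  223: 2
  10: 3
  446: 3
  ...
A maximum chain: 1 < 2 < 10 < 2230
Number of elements in the longest chain: 4


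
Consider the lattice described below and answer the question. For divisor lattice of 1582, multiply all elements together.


Divisors of 1582: [1, 2, 7, 14, 113, 226, 791, 1582]
Product = n^(d(n)/2) = 1582^(8/2)
Product = 6263627420176


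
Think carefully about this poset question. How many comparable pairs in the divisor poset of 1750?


A comparable pair {a,b} has a < b or b < a in the order.
Count unordered pairs where one element is strictly below the other.
Examples: {1,2}, {1,5}, {1,7}, {1,10}, ...
Total comparable pairs: 74


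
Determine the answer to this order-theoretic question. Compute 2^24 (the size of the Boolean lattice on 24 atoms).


Power set = 2^n.
2^24 = 16777216


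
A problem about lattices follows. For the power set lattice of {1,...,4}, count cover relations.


A cover relation a -< b holds when a < b with no c strictly between.
Cover relations:
  {} -< {1}
  {} -< {2}
  {} -< {3}
  {} -< {4}
  {1} -< {1,2}
  {1} -< {1,3}
  {1} -< {1,4}
  {2} -< {1,2}
  ...24 more
Total: 32


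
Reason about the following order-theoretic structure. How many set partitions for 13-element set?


B(n) = number of set partitions of an n-element set.
B(n) satisfies the recurrence: B(n+1) = sum_k C(n,k)*B(k).
B(13) = 27644437


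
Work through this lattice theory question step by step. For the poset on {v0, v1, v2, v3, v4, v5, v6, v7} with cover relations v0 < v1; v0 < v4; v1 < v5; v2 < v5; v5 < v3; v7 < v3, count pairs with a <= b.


The order relation is {(a,b) : a <= b}, reflexive so it includes (a,a).
Examples: (v0,v0), (v0,v1), (v0,v3), (v0,v4), (v0,v5), ...
Total ordered pairs: 18


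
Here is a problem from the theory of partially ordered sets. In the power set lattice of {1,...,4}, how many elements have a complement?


An element a is complemented if some b has a meet b = bottom, a join b = top.
every subset A has complement S\A, so all elements are complemented.
Complemented elements: {}, {1}, {2}, {3}, {4}, {1,2}, ... (10 more)
Count: 16


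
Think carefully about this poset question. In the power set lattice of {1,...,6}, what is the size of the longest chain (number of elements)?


A chain is a totally ordered subset; we count the number of elements in a maximum chain.
Compute, for each element x, the size of the longest chain ending at x:
  {}: 1
  {1}: 2
  {2}: 2
  {3}: 2
  {4}: 2
  {5}: 2
  ...
A maximum chain: {} < {1} < {1,2} < {1,2,3} < {1,2,3,4} < {1,2,3,4,5} < {1,2,3,4,5,6}
Number of elements in the longest chain: 7


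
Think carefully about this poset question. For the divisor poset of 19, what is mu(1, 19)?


In a divisor lattice, mu(a,b) = mu(b/a) where mu is the classical Mobius function.
b/a = 19/1 = 19
Prime factorization of 19: primes [19]
19 is squarefree with 1 prime factor(s), so mu(19) = (-1)^1 = -1


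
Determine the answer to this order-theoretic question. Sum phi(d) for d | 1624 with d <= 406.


Divisors of 1624 up to 406: [1, 2, 4, 7, 8, 14, 28, 29, 56, 58, 116, 203, 232, 406]
phi values: [1, 1, 2, 6, 4, 6, 12, 28, 24, 28, 56, 168, 112, 168]
Sum = 616


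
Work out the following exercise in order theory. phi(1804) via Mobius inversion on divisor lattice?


phi(n) = n * prod_{p|n} (1 - 1/p).
Prime divisors of 1804: [2, 11, 41]
phi(1804) = 1804 * (1 - 1/2) * (1 - 1/11) * (1 - 1/41)
phi(1804) = 800


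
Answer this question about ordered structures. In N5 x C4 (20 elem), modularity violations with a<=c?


Modular law: if a <= c then a v (b ^ c) = (a v b) ^ c.
Check all triples (a,b,c) with a <= c among 20 elements.
  e.g. a=(a,0), b=(c,0), c=(b,0): lhs=(a,0) != rhs=(b,0)
  e.g. a=(a,0), b=(c,1), c=(b,0): lhs=(a,0) != rhs=(b,0)
Total violating triples: 40


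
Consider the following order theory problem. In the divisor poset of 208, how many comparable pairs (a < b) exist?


A comparable pair {a,b} has a < b or b < a in the order.
Count unordered pairs where one element is strictly below the other.
Examples: {1,2}, {1,4}, {1,8}, {1,13}, ...
Total comparable pairs: 35


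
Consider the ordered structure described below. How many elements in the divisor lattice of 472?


Divisors of 472: [1, 2, 4, 8, 59, 118, 236, 472]
Count: 8


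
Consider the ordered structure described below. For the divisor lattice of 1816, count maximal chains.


A maximal chain goes from the minimum element to a maximal element via cover relations.
Counting all min-to-max paths in the cover graph.
Total maximal chains: 4


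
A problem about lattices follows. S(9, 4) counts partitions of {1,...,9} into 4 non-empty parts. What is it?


S(n,k) = k*S(n-1,k) + S(n-1,k-1).
S(8,4) = 1701, S(8,3) = 966
S(9,4) = 4*1701 + 966 = 6804 + 966
S(9,4) = 7770


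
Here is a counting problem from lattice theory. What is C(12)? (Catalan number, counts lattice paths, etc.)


C(n) = C(2n, n) / (n+1).
C(24, 12) = 2704156
C(12) = 2704156 / 13 = 208012


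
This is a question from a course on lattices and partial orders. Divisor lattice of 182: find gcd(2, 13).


In a divisor lattice, meet = gcd (greatest common divisor).
By Euclidean algorithm or factoring: gcd(2,13) = 1


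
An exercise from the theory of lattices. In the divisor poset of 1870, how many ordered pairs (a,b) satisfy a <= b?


The order relation is {(a,b) : a <= b}, reflexive so it includes (a,a).
Examples: (1,1), (1,10), (1,11), (1,110), (1,17), ...
Total ordered pairs: 81


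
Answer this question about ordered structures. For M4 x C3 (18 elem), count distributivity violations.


Distributive law: a ^ (b v c) = (a ^ b) v (a ^ c).
Check all 18^3 = 5832 ordered triples (a,b,c).
  e.g. a=(a1,0), b=(a2,0), c=(a3,0): lhs=(a1,0) != rhs=(0,0)
  e.g. a=(a1,0), b=(a2,0), c=(a3,1): lhs=(a1,0) != rhs=(0,0)
Total violating triples: 648


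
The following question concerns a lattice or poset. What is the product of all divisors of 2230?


Divisors of 2230: [1, 2, 5, 10, 223, 446, 1115, 2230]
Product = n^(d(n)/2) = 2230^(8/2)
Product = 24729734410000


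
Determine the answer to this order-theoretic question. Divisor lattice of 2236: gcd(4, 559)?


Meet=gcd.
gcd(4,559)=1


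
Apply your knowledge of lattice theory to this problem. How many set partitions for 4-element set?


B(n) = number of set partitions of an n-element set.
B(n) satisfies the recurrence: B(n+1) = sum_k C(n,k)*B(k).
B(4) = 15


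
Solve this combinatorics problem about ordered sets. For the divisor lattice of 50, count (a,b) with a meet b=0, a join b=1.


Complement pair (a,b): a meet b = bottom, a join b = top.
Here: gcd(a,b)=1 and lcm(a,b)=50, i.e. a*b=50 with a,b coprime.
Pairs found: (1,50), (2,25), (25,2), (50,1)
Total ordered pairs: 4


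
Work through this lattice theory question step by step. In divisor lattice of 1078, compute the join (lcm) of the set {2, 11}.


In a divisor lattice, join = lcm (least common multiple).
Compute lcm iteratively: start with first element, then lcm(current, next).
Elements: [2, 11]
lcm(2,11) = 22
Final lcm = 22


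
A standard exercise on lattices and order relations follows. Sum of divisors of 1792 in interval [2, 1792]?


Interval [2,1792] in divisors of 1792: [2, 4, 8, 14, 16, 28, 32, 56, 64, 112, 128, 224, 256, 448, 896, 1792]
Sum = 4080


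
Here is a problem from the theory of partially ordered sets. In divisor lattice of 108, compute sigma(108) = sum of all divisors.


sigma(n) = sum of divisors.
Divisors of 108: [1, 2, 3, 4, 6, 9, 12, 18, 27, 36, 54, 108]
Sum = 280


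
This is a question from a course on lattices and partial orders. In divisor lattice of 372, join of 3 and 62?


In a divisor lattice, join = lcm (least common multiple).
gcd(3,62) = 1
lcm(3,62) = 3*62/gcd = 186/1 = 186


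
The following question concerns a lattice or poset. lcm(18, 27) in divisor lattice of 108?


Join=lcm.
gcd(18,27)=9
lcm=54


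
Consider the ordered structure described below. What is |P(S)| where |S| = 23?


Power set = 2^n.
2^23 = 8388608


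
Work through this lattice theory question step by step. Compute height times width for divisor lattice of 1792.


Height = length of longest chain minus 1; width = size of largest antichain.
A maximum chain: 1 | 7 | 14 | 28 | 56 | 112 | 224 | 448 | 896 | 1792  (height 9).
A maximum antichain: {2, 7}  (width 2).
Product = 9 * 2 = 18


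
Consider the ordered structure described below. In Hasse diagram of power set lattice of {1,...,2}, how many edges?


A cover relation a -< b holds when a < b with no c strictly between.
Cover relations:
  {} -< {1}
  {} -< {2}
  {1} -< {1,2}
  {2} -< {1,2}
Total: 4


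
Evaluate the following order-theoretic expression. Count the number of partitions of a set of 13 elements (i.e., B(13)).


B(n) = number of set partitions of an n-element set.
B(n) satisfies the recurrence: B(n+1) = sum_k C(n,k)*B(k).
B(13) = 27644437


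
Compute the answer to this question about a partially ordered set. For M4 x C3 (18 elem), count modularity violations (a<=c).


Modular law: if a <= c then a v (b ^ c) = (a v b) ^ c.
Check all triples (a,b,c) with a <= c among 18 elements.
This lattice is modular (diamonds M_m and their chain-products are modular).
Total violating triples: 0


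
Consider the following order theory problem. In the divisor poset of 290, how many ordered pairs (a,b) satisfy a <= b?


The order relation is {(a,b) : a <= b}, reflexive so it includes (a,a).
Examples: (1,1), (1,10), (1,145), (1,2), (1,29), ...
Total ordered pairs: 27


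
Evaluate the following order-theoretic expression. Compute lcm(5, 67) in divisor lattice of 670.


In a divisor lattice, join = lcm (least common multiple).
gcd(5,67) = 1
lcm(5,67) = 5*67/gcd = 335/1 = 335


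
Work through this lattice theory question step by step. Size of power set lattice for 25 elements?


Power set = 2^n.
2^25 = 33554432


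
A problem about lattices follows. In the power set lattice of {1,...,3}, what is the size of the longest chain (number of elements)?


A chain is a totally ordered subset; we count the number of elements in a maximum chain.
Compute, for each element x, the size of the longest chain ending at x:
  {}: 1
  {1}: 2
  {2}: 2
  {3}: 2
  {1,2}: 3
  {1,3}: 3
  ...
A maximum chain: {} < {1} < {1,2} < {1,2,3}
Number of elements in the longest chain: 4


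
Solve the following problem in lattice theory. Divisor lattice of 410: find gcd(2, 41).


In a divisor lattice, meet = gcd (greatest common divisor).
By Euclidean algorithm or factoring: gcd(2,41) = 1


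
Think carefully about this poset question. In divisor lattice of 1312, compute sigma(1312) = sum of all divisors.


sigma(n) = sum of divisors.
Divisors of 1312: [1, 2, 4, 8, 16, 32, 41, 82, 164, 328, 656, 1312]
Sum = 2646


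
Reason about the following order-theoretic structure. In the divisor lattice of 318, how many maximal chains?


A maximal chain goes from the minimum element to a maximal element via cover relations.
Counting all min-to-max paths in the cover graph.
Total maximal chains: 6


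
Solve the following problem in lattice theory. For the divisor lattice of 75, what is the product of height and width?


Height = length of longest chain minus 1; width = size of largest antichain.
A maximum chain: 1 | 5 | 25 | 75  (height 3).
A maximum antichain: {3, 5}  (width 2).
Product = 3 * 2 = 6


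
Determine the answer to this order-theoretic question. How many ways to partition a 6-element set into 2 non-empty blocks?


S(n,k) = k*S(n-1,k) + S(n-1,k-1).
S(5,2) = 15, S(5,1) = 1
S(6,2) = 2*15 + 1 = 30 + 1
S(6,2) = 31


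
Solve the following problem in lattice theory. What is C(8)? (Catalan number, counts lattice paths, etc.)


C(n) = C(2n, n) / (n+1).
C(16, 8) = 12870
C(8) = 12870 / 9 = 1430


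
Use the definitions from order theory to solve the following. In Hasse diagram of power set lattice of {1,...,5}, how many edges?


A cover relation a -< b holds when a < b with no c strictly between.
Cover relations:
  {} -< {1}
  {} -< {2}
  {} -< {3}
  {} -< {4}
  {} -< {5}
  {1} -< {1,2}
  {1} -< {1,3}
  {1} -< {1,4}
  ...72 more
Total: 80


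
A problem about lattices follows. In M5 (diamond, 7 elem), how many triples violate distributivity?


Distributive law: a ^ (b v c) = (a ^ b) v (a ^ c).
Check all 7^3 = 343 ordered triples (a,b,c).
  e.g. a=a1, b=a2, c=a3: lhs=a1 != rhs=0
  e.g. a=a1, b=a2, c=a4: lhs=a1 != rhs=0
Total violating triples: 60


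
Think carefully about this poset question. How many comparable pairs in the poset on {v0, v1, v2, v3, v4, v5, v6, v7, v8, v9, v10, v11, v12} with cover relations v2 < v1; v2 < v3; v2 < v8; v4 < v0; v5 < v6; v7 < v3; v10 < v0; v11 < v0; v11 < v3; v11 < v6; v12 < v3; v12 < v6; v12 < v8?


A comparable pair {a,b} has a < b or b < a in the order.
Count unordered pairs where one element is strictly below the other.
Examples: {v0,v4}, {v0,v10}, {v0,v11}, {v1,v2}, ...
Total comparable pairs: 13


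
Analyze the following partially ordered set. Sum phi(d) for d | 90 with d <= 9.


Divisors of 90 up to 9: [1, 2, 3, 5, 6, 9]
phi values: [1, 1, 2, 4, 2, 6]
Sum = 16


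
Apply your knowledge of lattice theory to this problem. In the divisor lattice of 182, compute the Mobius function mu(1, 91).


In a divisor lattice, mu(a,b) = mu(b/a) where mu is the classical Mobius function.
b/a = 91/1 = 91
Prime factorization of 91: primes [7, 13]
91 is squarefree with 2 prime factor(s), so mu(91) = (-1)^2 = 1


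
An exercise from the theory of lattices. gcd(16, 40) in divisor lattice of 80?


Meet=gcd.
gcd(16,40)=8


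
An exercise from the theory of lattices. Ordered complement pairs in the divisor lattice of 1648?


Complement pair (a,b): a meet b = bottom, a join b = top.
Here: gcd(a,b)=1 and lcm(a,b)=1648, i.e. a*b=1648 with a,b coprime.
Pairs found: (1,1648), (16,103), (103,16), (1648,1)
Total ordered pairs: 4


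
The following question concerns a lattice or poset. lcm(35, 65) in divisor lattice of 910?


Join=lcm.
gcd(35,65)=5
lcm=455


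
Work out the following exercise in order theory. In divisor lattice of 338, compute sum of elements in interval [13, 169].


Interval [13,169] in divisors of 338: [13, 169]
Sum = 182


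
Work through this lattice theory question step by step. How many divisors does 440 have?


Divisors of 440: [1, 2, 4, 5, 8, 10, 11, 20, 22, 40, 44, 55, 88, 110, 220, 440]
Count: 16


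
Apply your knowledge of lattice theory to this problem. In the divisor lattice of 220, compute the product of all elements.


Divisors of 220: [1, 2, 4, 5, 10, 11, 20, 22, 44, 55, 110, 220]
Product = n^(d(n)/2) = 220^(12/2)
Product = 113379904000000


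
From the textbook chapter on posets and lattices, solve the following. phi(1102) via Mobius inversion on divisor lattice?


phi(n) = n * prod_{p|n} (1 - 1/p).
Prime divisors of 1102: [2, 19, 29]
phi(1102) = 1102 * (1 - 1/2) * (1 - 1/19) * (1 - 1/29)
phi(1102) = 504


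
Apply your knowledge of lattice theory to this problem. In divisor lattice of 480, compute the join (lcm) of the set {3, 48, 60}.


In a divisor lattice, join = lcm (least common multiple).
Compute lcm iteratively: start with first element, then lcm(current, next).
Elements: [3, 48, 60]
lcm(3,48) = 48
lcm(48,60) = 240
Final lcm = 240


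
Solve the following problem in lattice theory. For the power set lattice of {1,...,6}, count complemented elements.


An element a is complemented if some b has a meet b = bottom, a join b = top.
every subset A has complement S\A, so all elements are complemented.
Complemented elements: {}, {1}, {2}, {3}, {4}, {5}, ... (58 more)
Count: 64


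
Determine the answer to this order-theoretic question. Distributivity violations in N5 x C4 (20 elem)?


Distributive law: a ^ (b v c) = (a ^ b) v (a ^ c).
Check all 20^3 = 8000 ordered triples (a,b,c).
  e.g. a=(b,0), b=(a,0), c=(c,0): lhs=(b,0) != rhs=(a,0)
  e.g. a=(b,0), b=(a,0), c=(c,1): lhs=(b,0) != rhs=(a,0)
Total violating triples: 128


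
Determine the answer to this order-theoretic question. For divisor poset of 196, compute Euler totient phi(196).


phi(n) = n * prod_{p|n} (1 - 1/p).
Prime divisors of 196: [2, 7]
phi(196) = 196 * (1 - 1/2) * (1 - 1/7)
phi(196) = 84


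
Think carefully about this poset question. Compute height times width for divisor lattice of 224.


Height = length of longest chain minus 1; width = size of largest antichain.
A maximum chain: 1 | 7 | 14 | 28 | 56 | 112 | 224  (height 6).
A maximum antichain: {2, 7}  (width 2).
Product = 6 * 2 = 12


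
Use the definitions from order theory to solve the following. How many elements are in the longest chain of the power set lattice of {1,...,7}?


A chain is a totally ordered subset; we count the number of elements in a maximum chain.
Compute, for each element x, the size of the longest chain ending at x:
  {}: 1
  {1}: 2
  {2}: 2
  {3}: 2
  {4}: 2
  {5}: 2
  ...
A maximum chain: {} < {1} < {1,2} < {1,2,3} < {1,2,3,4} < {1,2,3,4,5} < {1,2,3,4,5,6} < {1,2,3,4,5,6,7}
Number of elements in the longest chain: 8


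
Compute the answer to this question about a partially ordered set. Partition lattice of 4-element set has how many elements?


B(n) = number of set partitions of an n-element set.
B(n) satisfies the recurrence: B(n+1) = sum_k C(n,k)*B(k).
B(4) = 15


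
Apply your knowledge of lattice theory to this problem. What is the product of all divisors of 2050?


Divisors of 2050: [1, 2, 5, 10, 25, 41, 50, 82, 205, 410, 1025, 2050]
Product = n^(d(n)/2) = 2050^(12/2)
Product = 74220378765625000000


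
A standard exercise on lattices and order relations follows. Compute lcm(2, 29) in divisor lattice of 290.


In a divisor lattice, join = lcm (least common multiple).
gcd(2,29) = 1
lcm(2,29) = 2*29/gcd = 58/1 = 58


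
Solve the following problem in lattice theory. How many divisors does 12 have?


Divisors of 12: [1, 2, 3, 4, 6, 12]
Count: 6


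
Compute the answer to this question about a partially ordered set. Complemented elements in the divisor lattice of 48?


An element a is complemented if some b has a meet b = bottom, a join b = top.
a is complemented iff gcd(a, n/a)=1, i.e. a is a unitary divisor of 48.
Complemented elements: 1, 3, 16, 48
Count: 4


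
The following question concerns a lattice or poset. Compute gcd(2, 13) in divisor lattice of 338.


In a divisor lattice, meet = gcd (greatest common divisor).
By Euclidean algorithm or factoring: gcd(2,13) = 1


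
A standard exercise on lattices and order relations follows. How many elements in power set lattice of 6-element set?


Power set = 2^n.
2^6 = 64


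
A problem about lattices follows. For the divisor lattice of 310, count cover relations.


A cover relation a -< b holds when a < b with no c strictly between.
Cover relations:
  1 -< 2
  1 -< 5
  1 -< 31
  2 -< 10
  2 -< 62
  5 -< 10
  5 -< 155
  10 -< 310
  ...4 more
Total: 12


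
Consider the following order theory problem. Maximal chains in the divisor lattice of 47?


A maximal chain goes from the minimum element to a maximal element via cover relations.
Counting all min-to-max paths in the cover graph.
Total maximal chains: 1


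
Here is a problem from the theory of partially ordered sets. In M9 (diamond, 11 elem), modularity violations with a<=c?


Modular law: if a <= c then a v (b ^ c) = (a v b) ^ c.
Check all triples (a,b,c) with a <= c among 11 elements.
This lattice is modular (diamonds M_m and their chain-products are modular).
Total violating triples: 0


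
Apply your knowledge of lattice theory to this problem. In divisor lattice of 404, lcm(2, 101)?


Join=lcm.
gcd(2,101)=1
lcm=202


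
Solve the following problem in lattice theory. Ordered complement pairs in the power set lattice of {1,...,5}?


Complement pair (a,b): a meet b = bottom, a join b = top.
Here: A intersect B = {} and A union B = {1,...,5}.
Pairs found: ({},{1,2,3,4,5}), ({1},{2,3,4,5}), ({2},{1,3,4,5}), ({3},{1,2,4,5}), ... (28 more)
Total ordered pairs: 32


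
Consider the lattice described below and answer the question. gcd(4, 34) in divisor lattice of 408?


Meet=gcd.
gcd(4,34)=2


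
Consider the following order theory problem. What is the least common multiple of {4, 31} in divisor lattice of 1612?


In a divisor lattice, join = lcm (least common multiple).
Compute lcm iteratively: start with first element, then lcm(current, next).
Elements: [4, 31]
lcm(4,31) = 124
Final lcm = 124


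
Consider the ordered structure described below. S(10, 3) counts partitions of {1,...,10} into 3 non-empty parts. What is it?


S(n,k) = k*S(n-1,k) + S(n-1,k-1).
S(9,3) = 3025, S(9,2) = 255
S(10,3) = 3*3025 + 255 = 9075 + 255
S(10,3) = 9330


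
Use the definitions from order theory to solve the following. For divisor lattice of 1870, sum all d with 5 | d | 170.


Interval [5,170] in divisors of 1870: [5, 10, 85, 170]
Sum = 270


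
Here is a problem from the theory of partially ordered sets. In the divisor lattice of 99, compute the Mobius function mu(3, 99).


In a divisor lattice, mu(a,b) = mu(b/a) where mu is the classical Mobius function.
b/a = 99/3 = 33
Prime factorization of 33: primes [3, 11]
33 is squarefree with 2 prime factor(s), so mu(33) = (-1)^2 = 1


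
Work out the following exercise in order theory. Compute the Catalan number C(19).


C(n) = C(2n, n) / (n+1).
C(38, 19) = 35345263800
C(19) = 35345263800 / 20 = 1767263190


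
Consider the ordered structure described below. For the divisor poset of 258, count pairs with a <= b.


The order relation is {(a,b) : a <= b}, reflexive so it includes (a,a).
Examples: (1,1), (1,129), (1,2), (1,258), (1,3), ...
Total ordered pairs: 27


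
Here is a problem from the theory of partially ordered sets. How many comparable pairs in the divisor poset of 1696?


A comparable pair {a,b} has a < b or b < a in the order.
Count unordered pairs where one element is strictly below the other.
Examples: {1,2}, {1,4}, {1,8}, {1,16}, ...
Total comparable pairs: 51


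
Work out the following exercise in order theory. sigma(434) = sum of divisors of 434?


sigma(n) = sum of divisors.
Divisors of 434: [1, 2, 7, 14, 31, 62, 217, 434]
Sum = 768


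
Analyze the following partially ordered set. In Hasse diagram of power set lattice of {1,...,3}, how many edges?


A cover relation a -< b holds when a < b with no c strictly between.
Cover relations:
  {} -< {1}
  {} -< {2}
  {} -< {3}
  {1} -< {1,2}
  {1} -< {1,3}
  {2} -< {1,2}
  {2} -< {2,3}
  {3} -< {1,3}
  ...4 more
Total: 12


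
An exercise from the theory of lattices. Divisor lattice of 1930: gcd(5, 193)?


Meet=gcd.
gcd(5,193)=1


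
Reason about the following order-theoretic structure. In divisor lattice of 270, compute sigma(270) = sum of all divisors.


sigma(n) = sum of divisors.
Divisors of 270: [1, 2, 3, 5, 6, 9, 10, 15, 18, 27, 30, 45, 54, 90, 135, 270]
Sum = 720


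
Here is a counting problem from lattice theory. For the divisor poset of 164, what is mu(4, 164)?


In a divisor lattice, mu(a,b) = mu(b/a) where mu is the classical Mobius function.
b/a = 164/4 = 41
Prime factorization of 41: primes [41]
41 is squarefree with 1 prime factor(s), so mu(41) = (-1)^1 = -1


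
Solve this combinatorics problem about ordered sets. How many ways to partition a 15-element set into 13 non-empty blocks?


S(n,k) = k*S(n-1,k) + S(n-1,k-1).
S(14,13) = 91, S(14,12) = 3367
S(15,13) = 13*91 + 3367 = 1183 + 3367
S(15,13) = 4550


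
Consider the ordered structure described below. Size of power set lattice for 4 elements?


Power set = 2^n.
2^4 = 16


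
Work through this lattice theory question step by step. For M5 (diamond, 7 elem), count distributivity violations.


Distributive law: a ^ (b v c) = (a ^ b) v (a ^ c).
Check all 7^3 = 343 ordered triples (a,b,c).
  e.g. a=a1, b=a2, c=a3: lhs=a1 != rhs=0
  e.g. a=a1, b=a2, c=a4: lhs=a1 != rhs=0
Total violating triples: 60


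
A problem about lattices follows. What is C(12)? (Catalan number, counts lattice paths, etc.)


C(n) = C(2n, n) / (n+1).
C(24, 12) = 2704156
C(12) = 2704156 / 13 = 208012


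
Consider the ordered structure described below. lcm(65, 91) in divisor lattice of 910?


Join=lcm.
gcd(65,91)=13
lcm=455


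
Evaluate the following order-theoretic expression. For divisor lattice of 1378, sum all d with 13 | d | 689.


Interval [13,689] in divisors of 1378: [13, 689]
Sum = 702


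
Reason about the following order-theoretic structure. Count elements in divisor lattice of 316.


Divisors of 316: [1, 2, 4, 79, 158, 316]
Count: 6


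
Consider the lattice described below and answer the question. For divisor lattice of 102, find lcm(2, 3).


In a divisor lattice, join = lcm (least common multiple).
Compute lcm iteratively: start with first element, then lcm(current, next).
Elements: [2, 3]
lcm(2,3) = 6
Final lcm = 6


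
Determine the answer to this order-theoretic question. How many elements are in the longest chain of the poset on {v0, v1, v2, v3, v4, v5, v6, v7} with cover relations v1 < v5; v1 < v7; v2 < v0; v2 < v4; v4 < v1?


A chain is a totally ordered subset; we count the number of elements in a maximum chain.
Compute, for each element x, the size of the longest chain ending at x:
  v2: 1
  v3: 1
  v6: 1
  v0: 2
  v4: 2
  v1: 3
  ...
A maximum chain: v2 < v4 < v1 < v5
Number of elements in the longest chain: 4


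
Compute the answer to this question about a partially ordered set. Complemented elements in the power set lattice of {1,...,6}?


An element a is complemented if some b has a meet b = bottom, a join b = top.
every subset A has complement S\A, so all elements are complemented.
Complemented elements: {}, {1}, {2}, {3}, {4}, {5}, ... (58 more)
Count: 64


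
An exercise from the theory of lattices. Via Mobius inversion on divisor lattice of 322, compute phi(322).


phi(n) = n * prod_{p|n} (1 - 1/p).
Prime divisors of 322: [2, 7, 23]
phi(322) = 322 * (1 - 1/2) * (1 - 1/7) * (1 - 1/23)
phi(322) = 132


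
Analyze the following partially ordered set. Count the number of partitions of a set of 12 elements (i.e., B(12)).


B(n) = number of set partitions of an n-element set.
B(n) satisfies the recurrence: B(n+1) = sum_k C(n,k)*B(k).
B(12) = 4213597


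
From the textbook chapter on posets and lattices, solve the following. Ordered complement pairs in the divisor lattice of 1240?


Complement pair (a,b): a meet b = bottom, a join b = top.
Here: gcd(a,b)=1 and lcm(a,b)=1240, i.e. a*b=1240 with a,b coprime.
Pairs found: (1,1240), (5,248), (8,155), (31,40), ... (4 more)
Total ordered pairs: 8


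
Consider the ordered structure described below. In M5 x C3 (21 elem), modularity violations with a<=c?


Modular law: if a <= c then a v (b ^ c) = (a v b) ^ c.
Check all triples (a,b,c) with a <= c among 21 elements.
This lattice is modular (diamonds M_m and their chain-products are modular).
Total violating triples: 0


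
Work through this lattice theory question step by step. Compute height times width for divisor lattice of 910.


Height = length of longest chain minus 1; width = size of largest antichain.
A maximum chain: 1 | 13 | 91 | 455 | 910  (height 4).
A maximum antichain: {10, 14, 26, 35, 65, 91}  (width 6).
Product = 4 * 6 = 24


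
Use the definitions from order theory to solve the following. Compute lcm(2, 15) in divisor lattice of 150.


In a divisor lattice, join = lcm (least common multiple).
gcd(2,15) = 1
lcm(2,15) = 2*15/gcd = 30/1 = 30


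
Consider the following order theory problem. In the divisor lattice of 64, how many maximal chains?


A maximal chain goes from the minimum element to a maximal element via cover relations.
Counting all min-to-max paths in the cover graph.
Total maximal chains: 1


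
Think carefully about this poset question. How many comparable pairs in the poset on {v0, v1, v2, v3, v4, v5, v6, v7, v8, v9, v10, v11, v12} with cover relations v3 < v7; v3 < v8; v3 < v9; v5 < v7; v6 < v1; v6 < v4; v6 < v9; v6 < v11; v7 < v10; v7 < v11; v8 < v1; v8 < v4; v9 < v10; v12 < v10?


A comparable pair {a,b} has a < b or b < a in the order.
Count unordered pairs where one element is strictly below the other.
Examples: {v1,v3}, {v1,v6}, {v1,v8}, {v3,v4}, ...
Total comparable pairs: 21


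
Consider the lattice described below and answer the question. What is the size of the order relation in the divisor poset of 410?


The order relation is {(a,b) : a <= b}, reflexive so it includes (a,a).
Examples: (1,1), (1,10), (1,2), (1,205), (1,41), ...
Total ordered pairs: 27


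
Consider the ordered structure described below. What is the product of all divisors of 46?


Divisors of 46: [1, 2, 23, 46]
Product = n^(d(n)/2) = 46^(4/2)
Product = 2116


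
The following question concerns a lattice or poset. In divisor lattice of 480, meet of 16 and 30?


In a divisor lattice, meet = gcd (greatest common divisor).
By Euclidean algorithm or factoring: gcd(16,30) = 2


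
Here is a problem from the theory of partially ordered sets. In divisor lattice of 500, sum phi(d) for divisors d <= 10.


Divisors of 500 up to 10: [1, 2, 4, 5, 10]
phi values: [1, 1, 2, 4, 4]
Sum = 12


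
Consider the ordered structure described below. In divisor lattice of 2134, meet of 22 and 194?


In a divisor lattice, meet = gcd (greatest common divisor).
By Euclidean algorithm or factoring: gcd(22,194) = 2


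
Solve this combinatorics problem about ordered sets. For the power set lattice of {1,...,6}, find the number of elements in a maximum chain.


A chain is a totally ordered subset; we count the number of elements in a maximum chain.
Compute, for each element x, the size of the longest chain ending at x:
  {}: 1
  {1}: 2
  {2}: 2
  {3}: 2
  {4}: 2
  {5}: 2
  ...
A maximum chain: {} < {1} < {1,2} < {1,2,3} < {1,2,3,4} < {1,2,3,4,5} < {1,2,3,4,5,6}
Number of elements in the longest chain: 7


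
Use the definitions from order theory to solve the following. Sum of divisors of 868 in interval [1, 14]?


Interval [1,14] in divisors of 868: [1, 2, 7, 14]
Sum = 24


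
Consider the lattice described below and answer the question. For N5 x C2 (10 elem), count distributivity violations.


Distributive law: a ^ (b v c) = (a ^ b) v (a ^ c).
Check all 10^3 = 1000 ordered triples (a,b,c).
  e.g. a=(b,0), b=(a,0), c=(c,0): lhs=(b,0) != rhs=(a,0)
  e.g. a=(b,0), b=(a,0), c=(c,1): lhs=(b,0) != rhs=(a,0)
Total violating triples: 16


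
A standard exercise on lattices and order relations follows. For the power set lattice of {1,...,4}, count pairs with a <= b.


The order relation is {(a,b) : a <= b}, reflexive so it includes (a,a).
Examples: ({},{}), ({},{1,2}), ({},{1,2,3}), ({},{1,2,3,4}), ({},{1,2,4}), ...
Total ordered pairs: 81


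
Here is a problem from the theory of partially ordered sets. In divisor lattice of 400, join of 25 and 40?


In a divisor lattice, join = lcm (least common multiple).
gcd(25,40) = 5
lcm(25,40) = 25*40/gcd = 1000/5 = 200


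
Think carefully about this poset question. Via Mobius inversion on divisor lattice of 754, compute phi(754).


phi(n) = n * prod_{p|n} (1 - 1/p).
Prime divisors of 754: [2, 13, 29]
phi(754) = 754 * (1 - 1/2) * (1 - 1/13) * (1 - 1/29)
phi(754) = 336


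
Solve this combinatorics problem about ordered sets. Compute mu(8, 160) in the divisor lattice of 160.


In a divisor lattice, mu(a,b) = mu(b/a) where mu is the classical Mobius function.
b/a = 160/8 = 20
Prime factorization of 20: primes [2, 5]
20 is not squarefree, so mu(20) = 0


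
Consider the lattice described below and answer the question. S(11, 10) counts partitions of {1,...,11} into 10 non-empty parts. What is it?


S(n,k) = k*S(n-1,k) + S(n-1,k-1).
S(10,10) = 1, S(10,9) = 45
S(11,10) = 10*1 + 45 = 10 + 45
S(11,10) = 55


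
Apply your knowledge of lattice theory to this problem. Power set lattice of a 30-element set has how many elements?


Power set = 2^n.
2^30 = 1073741824


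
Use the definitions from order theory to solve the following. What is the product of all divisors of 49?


Divisors of 49: [1, 7, 49]
Product = n^(d(n)/2) = 49^(3/2)
Product = 343


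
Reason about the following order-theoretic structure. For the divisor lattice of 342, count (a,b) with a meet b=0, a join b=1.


Complement pair (a,b): a meet b = bottom, a join b = top.
Here: gcd(a,b)=1 and lcm(a,b)=342, i.e. a*b=342 with a,b coprime.
Pairs found: (1,342), (2,171), (9,38), (18,19), ... (4 more)
Total ordered pairs: 8


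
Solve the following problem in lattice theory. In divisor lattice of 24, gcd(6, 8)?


Meet=gcd.
gcd(6,8)=2


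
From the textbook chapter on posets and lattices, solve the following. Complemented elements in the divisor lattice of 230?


An element a is complemented if some b has a meet b = bottom, a join b = top.
a is complemented iff gcd(a, n/a)=1, i.e. a is a unitary divisor of 230.
Complemented elements: 1, 2, 5, 10, 23, 46, ... (2 more)
Count: 8


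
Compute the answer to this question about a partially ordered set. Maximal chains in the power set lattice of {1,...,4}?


A maximal chain goes from the minimum element to a maximal element via cover relations.
Counting all min-to-max paths in the cover graph.
Total maximal chains: 24


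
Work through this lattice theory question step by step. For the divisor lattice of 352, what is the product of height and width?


Height = length of longest chain minus 1; width = size of largest antichain.
A maximum chain: 1 | 11 | 22 | 44 | 88 | 176 | 352  (height 6).
A maximum antichain: {2, 11}  (width 2).
Product = 6 * 2 = 12


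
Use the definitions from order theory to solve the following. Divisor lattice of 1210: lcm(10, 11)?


Join=lcm.
gcd(10,11)=1
lcm=110


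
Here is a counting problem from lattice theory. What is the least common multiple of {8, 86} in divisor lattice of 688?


In a divisor lattice, join = lcm (least common multiple).
Compute lcm iteratively: start with first element, then lcm(current, next).
Elements: [8, 86]
lcm(8,86) = 344
Final lcm = 344


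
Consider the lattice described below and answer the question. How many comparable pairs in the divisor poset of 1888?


A comparable pair {a,b} has a < b or b < a in the order.
Count unordered pairs where one element is strictly below the other.
Examples: {1,2}, {1,4}, {1,8}, {1,16}, ...
Total comparable pairs: 51


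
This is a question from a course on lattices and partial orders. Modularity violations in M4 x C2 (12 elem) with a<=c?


Modular law: if a <= c then a v (b ^ c) = (a v b) ^ c.
Check all triples (a,b,c) with a <= c among 12 elements.
This lattice is modular (diamonds M_m and their chain-products are modular).
Total violating triples: 0


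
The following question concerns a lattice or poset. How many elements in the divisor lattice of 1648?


Divisors of 1648: [1, 2, 4, 8, 16, 103, 206, 412, 824, 1648]
Count: 10


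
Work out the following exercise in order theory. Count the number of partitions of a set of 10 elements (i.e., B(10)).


B(n) = number of set partitions of an n-element set.
B(n) satisfies the recurrence: B(n+1) = sum_k C(n,k)*B(k).
B(10) = 115975


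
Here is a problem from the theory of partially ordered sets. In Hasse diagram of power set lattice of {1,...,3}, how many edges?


A cover relation a -< b holds when a < b with no c strictly between.
Cover relations:
  {} -< {1}
  {} -< {2}
  {} -< {3}
  {1} -< {1,2}
  {1} -< {1,3}
  {2} -< {1,2}
  {2} -< {2,3}
  {3} -< {1,3}
  ...4 more
Total: 12


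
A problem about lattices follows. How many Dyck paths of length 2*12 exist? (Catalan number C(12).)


C(n) = C(2n, n) / (n+1).
C(24, 12) = 2704156
C(12) = 2704156 / 13 = 208012


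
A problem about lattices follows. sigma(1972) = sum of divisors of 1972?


sigma(n) = sum of divisors.
Divisors of 1972: [1, 2, 4, 17, 29, 34, 58, 68, 116, 493, 986, 1972]
Sum = 3780


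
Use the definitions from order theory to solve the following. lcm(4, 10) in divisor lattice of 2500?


Join=lcm.
gcd(4,10)=2
lcm=20


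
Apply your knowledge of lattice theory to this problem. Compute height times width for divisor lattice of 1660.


Height = length of longest chain minus 1; width = size of largest antichain.
A maximum chain: 1 | 83 | 415 | 830 | 1660  (height 4).
A maximum antichain: {4, 10, 166, 415}  (width 4).
Product = 4 * 4 = 16


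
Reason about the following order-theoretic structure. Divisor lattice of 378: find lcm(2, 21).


In a divisor lattice, join = lcm (least common multiple).
gcd(2,21) = 1
lcm(2,21) = 2*21/gcd = 42/1 = 42


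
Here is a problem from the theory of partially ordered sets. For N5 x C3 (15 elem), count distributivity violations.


Distributive law: a ^ (b v c) = (a ^ b) v (a ^ c).
Check all 15^3 = 3375 ordered triples (a,b,c).
  e.g. a=(b,0), b=(a,0), c=(c,0): lhs=(b,0) != rhs=(a,0)
  e.g. a=(b,0), b=(a,0), c=(c,1): lhs=(b,0) != rhs=(a,0)
Total violating triples: 54


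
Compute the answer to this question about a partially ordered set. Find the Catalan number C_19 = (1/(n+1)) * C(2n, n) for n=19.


C(n) = C(2n, n) / (n+1).
C(38, 19) = 35345263800
C(19) = 35345263800 / 20 = 1767263190


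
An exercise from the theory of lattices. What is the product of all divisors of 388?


Divisors of 388: [1, 2, 4, 97, 194, 388]
Product = n^(d(n)/2) = 388^(6/2)
Product = 58411072


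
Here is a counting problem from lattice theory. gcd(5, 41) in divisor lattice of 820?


Meet=gcd.
gcd(5,41)=1


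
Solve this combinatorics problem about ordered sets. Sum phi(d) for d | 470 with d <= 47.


Divisors of 470 up to 47: [1, 2, 5, 10, 47]
phi values: [1, 1, 4, 4, 46]
Sum = 56


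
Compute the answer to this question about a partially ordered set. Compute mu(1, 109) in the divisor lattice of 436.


In a divisor lattice, mu(a,b) = mu(b/a) where mu is the classical Mobius function.
b/a = 109/1 = 109
Prime factorization of 109: primes [109]
109 is squarefree with 1 prime factor(s), so mu(109) = (-1)^1 = -1


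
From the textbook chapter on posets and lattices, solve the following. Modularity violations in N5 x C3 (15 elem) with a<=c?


Modular law: if a <= c then a v (b ^ c) = (a v b) ^ c.
Check all triples (a,b,c) with a <= c among 15 elements.
  e.g. a=(a,0), b=(c,0), c=(b,0): lhs=(a,0) != rhs=(b,0)
  e.g. a=(a,0), b=(c,1), c=(b,0): lhs=(a,0) != rhs=(b,0)
Total violating triples: 18


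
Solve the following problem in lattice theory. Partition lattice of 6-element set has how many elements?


B(n) = number of set partitions of an n-element set.
B(n) satisfies the recurrence: B(n+1) = sum_k C(n,k)*B(k).
B(6) = 203


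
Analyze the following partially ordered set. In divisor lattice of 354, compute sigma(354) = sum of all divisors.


sigma(n) = sum of divisors.
Divisors of 354: [1, 2, 3, 6, 59, 118, 177, 354]
Sum = 720


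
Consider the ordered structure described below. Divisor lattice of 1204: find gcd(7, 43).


In a divisor lattice, meet = gcd (greatest common divisor).
By Euclidean algorithm or factoring: gcd(7,43) = 1
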